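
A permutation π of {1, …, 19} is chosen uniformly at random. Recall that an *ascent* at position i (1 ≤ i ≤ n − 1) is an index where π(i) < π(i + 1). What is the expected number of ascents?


Write X = Σ X_I over i = 1, …, 18, with X_I the indicator of one ascent.
There are 18 indicators.
For each fixed i, the pair (π(i), π(i+1)) is a uniformly random ordered pair of distinct values from {1, …, 19}; by symmetry P[π(i) < π(i+1)] = 1/2.
By linearity: E[X] = 18 · (1/2) = (19 − 1) · (1/2) = 9 ≈ 9.000.

E[X] = 9 = 9.000.


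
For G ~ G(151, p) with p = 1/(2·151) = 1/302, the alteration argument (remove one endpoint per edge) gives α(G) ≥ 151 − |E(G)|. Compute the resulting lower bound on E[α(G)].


E[|E(G)|] = C(151, 2)·p = 11325 · (1/302) = 75/2.
E[α(G)] ≥ n − E[|E(G)|] = 151 − 75/2 = 227/2.
Numerically: ≈ 113.500.
(This is only a lower bound; the true E[α(G)] may be larger.)

E[α(G)] ≥ 227/2 ≈ 113.500.


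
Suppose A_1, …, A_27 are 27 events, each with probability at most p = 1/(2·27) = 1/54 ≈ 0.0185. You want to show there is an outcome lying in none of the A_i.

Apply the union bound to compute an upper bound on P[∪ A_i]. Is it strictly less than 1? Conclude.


Union bound: P[∪_{i=1}^{27} A_i] ≤ Σ_i P[A_i] ≤ 27·p = 27·(1/54) = 1/2.
Numerically: 1/2 ≈ 0.5000.
Is 1/2 < 1? YES.
Since P[∪ A_i] ≤ 1/2 < 1, the complement has P[∩ A_i^c] ≥ 1 − 1/2 = 1/2 > 0, so some outcome avoids every A_i.

27·p = 1/2 ≈ 0.5000; existence CERTIFIED by the union bound.


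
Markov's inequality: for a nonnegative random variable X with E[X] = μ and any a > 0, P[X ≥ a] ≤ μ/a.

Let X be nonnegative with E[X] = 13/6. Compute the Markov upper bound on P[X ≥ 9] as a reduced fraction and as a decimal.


μ = E[X] = 13/6, a = 9.
Markov: P[X ≥ 9] ≤ μ/a = (13/6)/9 = 13/54.
Numerically: ≈ 0.2407.
(Since a = 9 > μ = 2.1667, the bound 13/54 is < 1 and informative.)

P[X ≥ 9] ≤ 13/54 ≈ 0.2407.


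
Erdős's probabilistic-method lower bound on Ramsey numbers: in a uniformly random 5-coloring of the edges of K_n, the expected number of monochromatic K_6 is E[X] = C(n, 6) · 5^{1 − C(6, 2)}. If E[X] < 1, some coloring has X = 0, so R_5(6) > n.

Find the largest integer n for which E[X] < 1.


We need C(n, 6) · 5^{1 − 15} < 1, i.e. C(n, 6) < 5^{15 − 1} = 6103515625.
Check values of n near the boundary:
  n = 129: C(129, 6) = 5688177600; 5688177600 < 6103515625? YES
  n = 130: C(130, 6) = 5963412000; 5963412000 < 6103515625? YES
  n = 131: C(131, 6) = 6249655776; 6249655776 < 6103515625? NO
  n = 132: C(132, 6) = 6547258432; 6547258432 < 6103515625? NO
The largest n with C(n, 6) < 6103515625 is n = 130 (where E[X] = 47707296/48828125 ≈ 0.977045). Hence R_5(6) > 130, i.e. R_5(6) ≥ 131.

Largest n = 130; hence R_5(6) > 130.


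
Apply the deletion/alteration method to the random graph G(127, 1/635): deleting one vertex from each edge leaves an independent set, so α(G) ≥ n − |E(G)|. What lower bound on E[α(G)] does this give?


E[|E(G)|] = C(127, 2)·p = 8001 · (1/635) = 63/5.
E[α(G)] ≥ n − E[|E(G)|] = 127 − 63/5 = 572/5.
Numerically: ≈ 114.400000.
(This is only a lower bound; the true E[α(G)] may be larger.)

E[α(G)] ≥ 572/5 ≈ 114.400000.


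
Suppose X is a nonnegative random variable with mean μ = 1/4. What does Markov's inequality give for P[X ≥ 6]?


μ = E[X] = 1/4, a = 6.
Markov: P[X ≥ 6] ≤ μ/a = (1/4)/6 = 1/24.
Numerically: ≈ 0.04167.
(Since a = 6 > μ = 0.25000, the bound 1/24 is < 1 and informative.)

P[X ≥ 6] ≤ 1/24 ≈ 0.04167.


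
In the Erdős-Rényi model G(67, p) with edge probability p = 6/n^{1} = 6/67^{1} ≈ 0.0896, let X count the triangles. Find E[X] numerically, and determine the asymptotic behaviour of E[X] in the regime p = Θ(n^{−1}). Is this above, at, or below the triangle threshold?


Number of potential triangles: C(67, 3) = 47905.
Each occurs with probability p³ ≈ (0.0896)³ ≈ 7.18173e-04.
By linearity: E[X] = C(67, 3)·p³ ≈ 47905 · 7.18173e-04 ≈ 34.404.
Here α = 1, so p = 6/n is exactly at the triangle threshold p ~ 1/n. Asymptotically E[X] → c³/6 = 6³/6 = 36 ≈ 36.000, a bounded constant. In this regime the triangle count is asymptotically Poisson(c³/6).

E[X] ≈ 34.404; in regime p = Θ(1/n^{1}) E[X] stays bounded (at the triangle threshold p ~ 1/n).


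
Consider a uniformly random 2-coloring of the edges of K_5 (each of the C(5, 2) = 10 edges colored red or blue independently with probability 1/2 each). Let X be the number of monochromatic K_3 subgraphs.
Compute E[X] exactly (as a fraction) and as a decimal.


Let X = Σ_S X_S over the C(5, 3) = 10 subsets S of size 3, where X_S = 1 if the K_3 on S is monochromatic.
For a fixed S, the K_3 on S has C(3, 2) = 3 edges. P[all 3 edges red] = (1/2)^3, and likewise for blue, so P[monochromatic] = 2·(1/2)^3 = 2^{1 − 3} = 1/4.
Summing: E[X] = C(5, 3) · 2^{1 − 3} = 10 · 1/4 = 5/2.
Numerically: E[X] ≈ 2.500000.

E[X] = C(5,3)·2^(1−C(3,2)) = 5/2 ≈ 2.500000.


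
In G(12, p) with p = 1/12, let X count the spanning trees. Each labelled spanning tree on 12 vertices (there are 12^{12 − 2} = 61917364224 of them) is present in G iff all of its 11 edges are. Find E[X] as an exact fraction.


K_12 has 12^{12 − 2} = 61917364224 labelled spanning trees.
For each such spanning tree H, let X_H = 1 if all 11 edges of H are present in G. Then P[X_H = 1] = p^{11} = (1/12)^{11} = 1/743008370688.
By linearity: E[X] = Σ_H E[X_H] = 61917364224 · p^{11} = 61917364224 · 1/743008370688 = 1/12.
Numerically: E[X] ≈ 0.0833.

E[X] = 61917364224 · (1/12)^{11} = 1/12 ≈ 0.0833.


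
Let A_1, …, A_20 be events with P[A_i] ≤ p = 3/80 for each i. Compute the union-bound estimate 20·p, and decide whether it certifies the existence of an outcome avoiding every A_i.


Union bound: P[∪_{i=1}^{20} A_i] ≤ Σ_i P[A_i] ≤ 20·p = 20·(3/80) = 3/4.
Numerically: 3/4 ≈ 0.7500000.
Is 3/4 < 1? YES.
Since P[∪ A_i] ≤ 3/4 < 1, the complement has P[∩ A_i^c] ≥ 1 − 3/4 = 1/4 > 0, so some outcome avoids every A_i.

20·p = 3/4 ≈ 0.7500000; existence CERTIFIED by the union bound.


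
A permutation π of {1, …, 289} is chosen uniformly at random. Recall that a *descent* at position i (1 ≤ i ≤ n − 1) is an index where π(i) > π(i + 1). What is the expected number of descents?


Write X = Σ X_I over i = 1, …, 288, with X_I the indicator of one descent.
There are 288 indicators.
For each fixed i, the pair (π(i), π(i+1)) is a uniformly random ordered pair of distinct values from {1, …, 289}; by symmetry P[π(i) > π(i+1)] = 1/2.
By linearity: E[X] = 288 · (1/2) = (289 − 1) · (1/2) = 144 ≈ 144.0000.

E[X] = 144 = 144.0000.


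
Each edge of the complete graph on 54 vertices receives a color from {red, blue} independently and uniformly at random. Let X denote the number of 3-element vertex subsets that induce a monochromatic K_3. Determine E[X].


Let X = Σ_S X_S over the C(54, 3) = 24804 subsets S of size 3, where X_S = 1 if the K_3 on S is monochromatic.
For a fixed S, the K_3 on S has C(3, 2) = 3 edges. P[all 3 edges red] = (1/2)^3, and likewise for blue, so P[monochromatic] = 2·(1/2)^3 = 2^{1 − 3} = 1/4.
By linearity: E[X] = C(54, 3) · 2^{1 − 3} = 24804 · 1/4 = 6201.
Numerically: E[X] ≈ 6201.000000.

E[X] = C(54,3)·2^(1−C(3,2)) = 6201 ≈ 6201.000000.


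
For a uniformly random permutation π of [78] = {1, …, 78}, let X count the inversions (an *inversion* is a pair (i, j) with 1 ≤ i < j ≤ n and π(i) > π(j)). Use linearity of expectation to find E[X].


Write X = Σ X_I over the C(78, 2) = 3003 pairs i < j, with X_I the indicator of one inversion.
There are 3003 indicators.
For each fixed pair i < j, the values π(i) and π(j) are two distinct elements of {1, …, 78} in uniformly random order; by symmetry P[π(i) > π(j)] = 1/2.
By linearity: E[X] = 3003 · (1/2) = C(78, 2) · (1/2) = 3003/2 = 3003/2 ≈ 1501.500.

E[X] = 3003/2 = 1501.500.


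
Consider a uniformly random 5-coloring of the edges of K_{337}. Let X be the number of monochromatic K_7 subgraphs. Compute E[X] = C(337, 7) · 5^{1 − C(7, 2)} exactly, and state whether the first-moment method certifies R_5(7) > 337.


E[X] = C(337, 7) · 5^{1 − 21} = 91989916924632 · 5^{−20} = 91989916924632/95367431640625.
As a reduced fraction: E[X] = 91989916924632/95367431640625 ≈ 0.96458.
Is E[X] < 1? YES.
Since E[X] < 1, there exists a 5-coloring of K_{337} with no monochromatic K_7; hence R_5(7) > 337.

E[X] = 91989916924632/95367431640625 ≈ 0.96458; E[X] < 1, so R_5(7) > 337.


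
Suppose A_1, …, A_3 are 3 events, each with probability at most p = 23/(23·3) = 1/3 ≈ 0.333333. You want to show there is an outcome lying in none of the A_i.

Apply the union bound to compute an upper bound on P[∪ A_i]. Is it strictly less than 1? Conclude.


Union bound: P[∪_{i=1}^{3} A_i] ≤ Σ_i P[A_i] ≤ 3·p = 3·(1/3) = 1.
Numerically: 1 ≈ 1.000000.
Is 1 < 1? NO.
Since the bound 1 is ≥ 1, the union bound is uninformative here; it does NOT by itself certify existence.

3·p = 1 ≈ 1.000000; existence NOT certified by the union bound.


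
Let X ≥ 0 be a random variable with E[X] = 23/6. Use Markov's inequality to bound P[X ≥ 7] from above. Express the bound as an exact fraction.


μ = E[X] = 23/6, a = 7.
Markov: P[X ≥ 7] ≤ μ/a = (23/6)/7 = 23/42.
Numerically: ≈ 0.548.
(Since a = 7 > μ = 3.833, the bound 23/42 is < 1 and informative.)

P[X ≥ 7] ≤ 23/42 ≈ 0.548.


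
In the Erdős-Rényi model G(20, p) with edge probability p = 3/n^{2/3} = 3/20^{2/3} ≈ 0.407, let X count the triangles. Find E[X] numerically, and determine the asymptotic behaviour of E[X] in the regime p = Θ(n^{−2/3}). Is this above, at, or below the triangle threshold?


Number of potential triangles: C(20, 3) = 1140.
Each occurs with probability p³ ≈ (0.407)³ ≈ 6.75000e-02.
By linearity: E[X] = C(20, 3)·p³ ≈ 1140 · 6.75000e-02 ≈ 76.950.
Since α = 2/3 < 1, p = c/n^{2/3} ≫ 1/n is above the triangle threshold p ~ 1/n. Asymptotically E[X] ~ (c³/6)·n^{3(1−α)} = (3³/6)·n^{1} → ∞; triangles are abundant w.h.p.

E[X] ≈ 76.950; in regime p = Θ(1/n^{2/3}) E[X] diverges (above the triangle threshold p ~ 1/n).


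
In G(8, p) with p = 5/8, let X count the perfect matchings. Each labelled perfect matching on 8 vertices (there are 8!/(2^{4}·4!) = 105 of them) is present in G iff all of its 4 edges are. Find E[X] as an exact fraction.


K_8 has 8!/(2^{4}·4!) = 105 labelled perfect matchings.
For each such perfect matching H, let X_H = 1 if all 4 edges of H are present in G. Then P[X_H = 1] = p^{4} = (5/8)^{4} = 625/4096.
By linearity: E[X] = Σ_H E[X_H] = 105 · p^{4} = 105 · 625/4096 = 65625/4096.
Numerically: E[X] ≈ 16.

E[X] = 105 · (5/8)^{4} = 65625/4096 ≈ 16.


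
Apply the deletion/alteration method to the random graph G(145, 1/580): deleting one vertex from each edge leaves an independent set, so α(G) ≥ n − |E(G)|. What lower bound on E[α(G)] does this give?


E[|E(G)|] = C(145, 2)·p = 10440 · (1/580) = 18.
E[α(G)] ≥ n − E[|E(G)|] = 145 − 18 = 127.
Numerically: ≈ 127.000000.
(This is only a lower bound; the true E[α(G)] may be larger.)

E[α(G)] ≥ 127 ≈ 127.000000.


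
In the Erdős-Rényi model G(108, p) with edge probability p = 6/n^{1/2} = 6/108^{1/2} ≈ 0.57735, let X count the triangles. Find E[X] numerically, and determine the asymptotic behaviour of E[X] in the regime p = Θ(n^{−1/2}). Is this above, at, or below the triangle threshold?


Number of potential triangles: C(108, 3) = 204156.
Each occurs with probability p³ ≈ (0.57735)³ ≈ 1.92450090e-01.
By linearity: E[X] = C(108, 3)·p³ ≈ 204156 · 1.92450090e-01 ≈ 39289.840519.
Since α = 1/2 < 1, p = c/n^{1/2} ≫ 1/n is above the triangle threshold p ~ 1/n. Asymptotically E[X] ~ (c³/6)·n^{3(1−α)} = (6³/6)·n^{1.5} → ∞; triangles are abundant w.h.p.

E[X] ≈ 39289.840519; in regime p = Θ(1/n^{1/2}) E[X] diverges (above the triangle threshold p ~ 1/n).


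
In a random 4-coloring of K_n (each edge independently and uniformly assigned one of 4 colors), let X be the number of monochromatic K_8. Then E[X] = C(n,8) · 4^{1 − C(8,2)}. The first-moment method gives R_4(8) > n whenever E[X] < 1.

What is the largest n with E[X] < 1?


We need C(n, 8) · 4^{1 − 28} < 1, i.e. C(n, 8) < 4^{28 − 1} = 18014398509481984.
Check values of n near the boundary:
  n = 405: C(405, 8) = 16745853821188050; 16745853821188050 < 18014398509481984? YES
  n = 406: C(406, 8) = 17082453897995850; 17082453897995850 < 18014398509481984? YES
  n = 407: C(407, 8) = 17424959239309050; 17424959239309050 < 18014398509481984? YES
  n = 408: C(408, 8) = 17773458424095231; 17773458424095231 < 18014398509481984? YES
  n = 409: C(409, 8) = 18128041135797879; 18128041135797879 < 18014398509481984? NO
  n = 410: C(410, 8) = 18488798173326195; 18488798173326195 < 18014398509481984? NO
  n = 411: C(411, 8) = 18855821462126715; 18855821462126715 < 18014398509481984? NO
The largest n with C(n, 8) < 18014398509481984 is n = 408 (where E[X] = 17773458424095231/18014398509481984 ≈ 0.9866). Hence R_4(8) > 408, i.e. R_4(8) ≥ 409.

Largest n = 408; hence R_4(8) > 408.


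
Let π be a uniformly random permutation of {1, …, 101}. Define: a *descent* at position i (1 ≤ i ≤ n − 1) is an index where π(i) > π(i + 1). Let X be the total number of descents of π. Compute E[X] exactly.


Write X = Σ X_I over i = 1, …, 100, with X_I the indicator of one descent.
There are 100 indicators.
For each fixed i, the pair (π(i), π(i+1)) is a uniformly random ordered pair of distinct values from {1, …, 101}; by symmetry P[π(i) > π(i+1)] = 1/2.
By linearity: E[X] = 100 · (1/2) = (101 − 1) · (1/2) = 50 ≈ 50.00000.

E[X] = 50 = 50.00000.


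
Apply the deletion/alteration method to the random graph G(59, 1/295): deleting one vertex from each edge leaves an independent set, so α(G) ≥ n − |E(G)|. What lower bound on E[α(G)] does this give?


E[|E(G)|] = C(59, 2)·p = 1711 · (1/295) = 29/5.
E[α(G)] ≥ n − E[|E(G)|] = 59 − 29/5 = 266/5.
Numerically: ≈ 53.200000.
(This is only a lower bound; the true E[α(G)] may be larger.)

E[α(G)] ≥ 266/5 ≈ 53.200000.


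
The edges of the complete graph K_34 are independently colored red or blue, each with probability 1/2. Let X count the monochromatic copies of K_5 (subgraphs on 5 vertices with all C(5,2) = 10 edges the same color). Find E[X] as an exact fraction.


Let X = Σ_S X_S over the C(34, 5) = 278256 subsets S of size 5, where X_S = 1 if the K_5 on S is monochromatic.
For a fixed S, the K_5 on S has C(5, 2) = 10 edges. P[all 10 edges red] = (1/2)^10, and likewise for blue, so P[monochromatic] = 2·(1/2)^10 = 2^{1 − 10} = 1/512.
By linearity of expectation: E[X] = C(34, 5) · 2^{1 − 10} = 278256 · 1/512 = 17391/32.
Numerically: E[X] ≈ 543.4688.

E[X] = C(34,5)·2^(1−C(5,2)) = 17391/32 ≈ 543.4688.


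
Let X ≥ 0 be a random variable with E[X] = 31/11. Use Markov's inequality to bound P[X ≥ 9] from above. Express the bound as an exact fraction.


μ = E[X] = 31/11, a = 9.
Markov: P[X ≥ 9] ≤ μ/a = (31/11)/9 = 31/99.
Numerically: ≈ 0.3131.
(Since a = 9 > μ = 2.8182, the bound 31/99 is < 1 and informative.)

P[X ≥ 9] ≤ 31/99 ≈ 0.3131.


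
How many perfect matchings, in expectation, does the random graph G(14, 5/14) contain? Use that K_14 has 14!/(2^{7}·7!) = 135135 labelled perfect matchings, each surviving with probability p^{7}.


K_14 has 14!/(2^{7}·7!) = 135135 labelled perfect matchings.
For each such perfect matching H, let X_H = 1 if all 7 edges of H are present in G. Then P[X_H = 1] = p^{7} = (5/14)^{7} = 78125/105413504.
By linearity of expectation: E[X] = Σ_H E[X_H] = 135135 · p^{7} = 135135 · 78125/105413504 = 1508203125/15059072.
Numerically: E[X] ≈ 100.152.

E[X] = 135135 · (5/14)^{7} = 1508203125/15059072 ≈ 100.152.


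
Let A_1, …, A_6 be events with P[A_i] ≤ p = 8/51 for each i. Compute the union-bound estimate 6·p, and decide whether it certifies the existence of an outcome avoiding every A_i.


Union bound: P[∪_{i=1}^{6} A_i] ≤ Σ_i P[A_i] ≤ 6·p = 6·(8/51) = 16/17.
Numerically: 16/17 ≈ 0.9412.
Is 16/17 < 1? YES.
Since P[∪ A_i] ≤ 16/17 < 1, the complement has P[∩ A_i^c] ≥ 1 − 16/17 = 1/17 > 0, so some outcome avoids every A_i.

6·p = 16/17 ≈ 0.9412; existence CERTIFIED by the union bound.


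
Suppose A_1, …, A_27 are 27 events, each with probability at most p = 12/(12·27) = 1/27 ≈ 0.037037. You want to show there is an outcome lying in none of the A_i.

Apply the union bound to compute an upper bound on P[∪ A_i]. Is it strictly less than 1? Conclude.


Union bound: P[∪_{i=1}^{27} A_i] ≤ Σ_i P[A_i] ≤ 27·p = 27·(1/27) = 1.
Numerically: 1 ≈ 1.000000.
Is 1 < 1? NO.
Since the bound 1 is ≥ 1, the union bound is uninformative here; it does NOT by itself certify existence.

27·p = 1 ≈ 1.000000; existence NOT certified by the union bound.


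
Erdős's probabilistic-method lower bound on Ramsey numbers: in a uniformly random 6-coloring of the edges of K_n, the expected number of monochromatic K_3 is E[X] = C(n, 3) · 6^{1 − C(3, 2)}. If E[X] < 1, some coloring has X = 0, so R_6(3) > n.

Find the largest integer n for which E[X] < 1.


We need C(n, 3) · 6^{1 − 3} < 1, i.e. C(n, 3) < 6^{3 − 1} = 36.
Check values of n near the boundary:
  n = 6: C(6, 3) = 20; 20 < 36? YES
  n = 7: C(7, 3) = 35; 35 < 36? YES
  n = 8: C(8, 3) = 56; 56 < 36? NO
  n = 9: C(9, 3) = 84; 84 < 36? NO
The largest n with C(n, 3) < 36 is n = 7 (where E[X] = 35/36 ≈ 0.9722). Hence R_6(3) > 7, i.e. R_6(3) ≥ 8.

Largest n = 7; hence R_6(3) > 7.


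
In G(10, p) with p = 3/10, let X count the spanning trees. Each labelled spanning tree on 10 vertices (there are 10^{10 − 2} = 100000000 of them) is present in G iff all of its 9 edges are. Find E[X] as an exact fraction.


K_10 has 10^{10 − 2} = 100000000 labelled spanning trees.
For each such spanning tree H, let X_H = 1 if all 9 edges of H are present in G. Then P[X_H = 1] = p^{9} = (3/10)^{9} = 19683/1000000000.
By linearity of expectation: E[X] = Σ_H E[X_H] = 100000000 · p^{9} = 100000000 · 19683/1000000000 = 19683/10.
Numerically: E[X] ≈ 1968.3.

E[X] = 100000000 · (3/10)^{9} = 19683/10 ≈ 1968.3.


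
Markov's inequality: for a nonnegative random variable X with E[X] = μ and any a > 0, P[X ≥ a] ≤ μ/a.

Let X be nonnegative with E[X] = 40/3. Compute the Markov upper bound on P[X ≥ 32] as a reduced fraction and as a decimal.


μ = E[X] = 40/3, a = 32.
Markov: P[X ≥ 32] ≤ μ/a = (40/3)/32 = 5/12.
Numerically: ≈ 0.417.
(Since a = 32 > μ = 13.333, the bound 5/12 is < 1 and informative.)

P[X ≥ 32] ≤ 5/12 ≈ 0.417.


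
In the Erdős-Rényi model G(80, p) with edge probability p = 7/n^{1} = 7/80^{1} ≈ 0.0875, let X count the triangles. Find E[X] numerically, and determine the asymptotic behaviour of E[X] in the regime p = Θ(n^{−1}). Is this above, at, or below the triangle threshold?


Number of potential triangles: C(80, 3) = 82160.
Each occurs with probability p³ ≈ (0.0875)³ ≈ 6.6992187e-04.
By linearity: E[X] = C(80, 3)·p³ ≈ 82160 · 6.6992187e-04 ≈ 55.04078.
Here α = 1, so p = 7/n is exactly at the triangle threshold p ~ 1/n. Asymptotically E[X] → c³/6 = 7³/6 = 343/6 ≈ 57.16667, a bounded constant. In this regime the triangle count is asymptotically Poisson(c³/6).

E[X] ≈ 55.04078; in regime p = Θ(1/n^{1}) E[X] stays bounded (at the triangle threshold p ~ 1/n).


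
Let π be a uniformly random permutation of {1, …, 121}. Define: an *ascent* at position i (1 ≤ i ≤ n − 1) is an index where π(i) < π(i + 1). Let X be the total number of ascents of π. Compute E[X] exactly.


Write X = Σ X_I over i = 1, …, 120, with X_I the indicator of one ascent.
There are 120 indicators.
For each fixed i, the pair (π(i), π(i+1)) is a uniformly random ordered pair of distinct values from {1, …, 121}; by symmetry P[π(i) < π(i+1)] = 1/2.
By linearity: E[X] = 120 · (1/2) = (121 − 1) · (1/2) = 60 ≈ 60.000.

E[X] = 60 = 60.000.


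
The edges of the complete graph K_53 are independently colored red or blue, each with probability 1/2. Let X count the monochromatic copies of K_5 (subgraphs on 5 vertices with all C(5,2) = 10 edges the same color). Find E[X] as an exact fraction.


Let X = Σ_S X_S over the C(53, 5) = 2869685 subsets S of size 5, where X_S = 1 if the K_5 on S is monochromatic.
For a fixed S, the K_5 on S has C(5, 2) = 10 edges. P[all 10 edges red] = (1/2)^10, and likewise for blue, so P[monochromatic] = 2·(1/2)^10 = 2^{1 − 10} = 1/512.
By linearity of expectation: E[X] = C(53, 5) · 2^{1 − 10} = 2869685 · 1/512 = 2869685/512.
Numerically: E[X] ≈ 5604.85352.

E[X] = C(53,5)·2^(1−C(5,2)) = 2869685/512 ≈ 5604.85352.


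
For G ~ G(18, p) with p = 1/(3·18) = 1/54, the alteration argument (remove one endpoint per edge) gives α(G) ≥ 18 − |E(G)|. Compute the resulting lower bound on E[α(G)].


E[|E(G)|] = C(18, 2)·p = 153 · (1/54) = 17/6.
E[α(G)] ≥ n − E[|E(G)|] = 18 − 17/6 = 91/6.
Numerically: ≈ 15.167.
(This is only a lower bound; the true E[α(G)] may be larger.)

E[α(G)] ≥ 91/6 ≈ 15.167.


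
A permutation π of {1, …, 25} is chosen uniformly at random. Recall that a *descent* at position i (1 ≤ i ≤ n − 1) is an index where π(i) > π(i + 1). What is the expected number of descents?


Write X = Σ X_I over i = 1, …, 24, with X_I the indicator of one descent.
There are 24 indicators.
For each fixed i, the pair (π(i), π(i+1)) is a uniformly random ordered pair of distinct values from {1, …, 25}; by symmetry P[π(i) > π(i+1)] = 1/2.
By linearity: E[X] = 24 · (1/2) = (25 − 1) · (1/2) = 12 ≈ 12.000000.

E[X] = 12 = 12.000000.


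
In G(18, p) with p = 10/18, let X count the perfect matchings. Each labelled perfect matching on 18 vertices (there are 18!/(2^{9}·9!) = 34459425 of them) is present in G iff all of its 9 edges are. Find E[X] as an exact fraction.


K_18 has 18!/(2^{9}·9!) = 34459425 labelled perfect matchings.
For each such perfect matching H, let X_H = 1 if all 9 edges of H are present in G. Then P[X_H = 1] = p^{9} = (5/9)^{9} = 1953125/387420489.
Summing the indicators: E[X] = Σ_H E[X_H] = 34459425 · p^{9} = 34459425 · 1953125/387420489 = 830908203125/4782969.
Numerically: E[X] ≈ 1.74e+05.

E[X] = 34459425 · (5/9)^{9} = 830908203125/4782969 ≈ 1.74e+05.


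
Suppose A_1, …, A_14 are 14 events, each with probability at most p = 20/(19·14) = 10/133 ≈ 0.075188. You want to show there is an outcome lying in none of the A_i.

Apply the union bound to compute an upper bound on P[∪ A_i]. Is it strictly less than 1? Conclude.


Union bound: P[∪_{i=1}^{14} A_i] ≤ Σ_i P[A_i] ≤ 14·p = 14·(10/133) = 20/19.
Numerically: 20/19 ≈ 1.052632.
Is 20/19 < 1? NO.
Since the bound 20/19 is ≥ 1, the union bound is uninformative here; it does NOT by itself certify existence.

14·p = 20/19 ≈ 1.052632; existence NOT certified by the union bound.


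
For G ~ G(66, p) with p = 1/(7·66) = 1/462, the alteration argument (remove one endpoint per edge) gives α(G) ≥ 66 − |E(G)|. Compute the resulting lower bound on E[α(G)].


E[|E(G)|] = C(66, 2)·p = 2145 · (1/462) = 65/14.
E[α(G)] ≥ n − E[|E(G)|] = 66 − 65/14 = 859/14.
Numerically: ≈ 61.35714.
(This is only a lower bound; the true E[α(G)] may be larger.)

E[α(G)] ≥ 859/14 ≈ 61.35714.


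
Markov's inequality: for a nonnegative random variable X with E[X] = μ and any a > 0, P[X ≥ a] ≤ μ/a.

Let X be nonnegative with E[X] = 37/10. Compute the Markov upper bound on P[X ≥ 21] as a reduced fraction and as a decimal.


μ = E[X] = 37/10, a = 21.
Markov: P[X ≥ 21] ≤ μ/a = (37/10)/21 = 37/210.
Numerically: ≈ 0.17619.
(Since a = 21 > μ = 3.70000, the bound 37/210 is < 1 and informative.)

P[X ≥ 21] ≤ 37/210 ≈ 0.17619.


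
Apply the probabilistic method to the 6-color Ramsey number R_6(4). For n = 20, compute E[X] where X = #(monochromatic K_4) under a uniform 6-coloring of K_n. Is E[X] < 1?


E[X] = C(20, 4) · 6^{1 − 6} = 4845 · 6^{−5} = 4845/7776.
As a reduced fraction: E[X] = 1615/2592 ≈ 0.62307.
Is E[X] < 1? YES.
Since E[X] < 1, there exists a 6-coloring of K_{20} with no monochromatic K_4; hence R_6(4) > 20.

E[X] = 1615/2592 ≈ 0.62307; E[X] < 1, so R_6(4) > 20.


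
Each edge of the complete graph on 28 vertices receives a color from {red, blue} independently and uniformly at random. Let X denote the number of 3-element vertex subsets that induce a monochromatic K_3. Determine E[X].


Let X = Σ_S X_S over the C(28, 3) = 3276 subsets S of size 3, where X_S = 1 if the K_3 on S is monochromatic.
For a fixed S, the K_3 on S has C(3, 2) = 3 edges. P[all 3 edges red] = (1/2)^3, and likewise for blue, so P[monochromatic] = 2·(1/2)^3 = 2^{1 − 3} = 1/4.
By linearity: E[X] = C(28, 3) · 2^{1 − 3} = 3276 · 1/4 = 819.
Numerically: E[X] ≈ 819.00000.

E[X] = C(28,3)·2^(1−C(3,2)) = 819 ≈ 819.00000.


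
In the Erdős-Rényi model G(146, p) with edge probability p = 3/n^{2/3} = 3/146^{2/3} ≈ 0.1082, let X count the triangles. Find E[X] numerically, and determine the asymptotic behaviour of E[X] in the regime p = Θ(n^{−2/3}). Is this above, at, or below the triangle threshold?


Number of potential triangles: C(146, 3) = 508080.
Each occurs with probability p³ ≈ (0.1082)³ ≈ 1.2666542e-03.
By linearity: E[X] = C(146, 3)·p³ ≈ 508080 · 1.2666542e-03 ≈ 643.56164.
Since α = 2/3 < 1, p = c/n^{2/3} ≫ 1/n is above the triangle threshold p ~ 1/n. Asymptotically E[X] ~ (c³/6)·n^{3(1−α)} = (3³/6)·n^{1} → ∞; triangles are abundant w.h.p.

E[X] ≈ 643.56164; in regime p = Θ(1/n^{2/3}) E[X] diverges (above the triangle threshold p ~ 1/n).


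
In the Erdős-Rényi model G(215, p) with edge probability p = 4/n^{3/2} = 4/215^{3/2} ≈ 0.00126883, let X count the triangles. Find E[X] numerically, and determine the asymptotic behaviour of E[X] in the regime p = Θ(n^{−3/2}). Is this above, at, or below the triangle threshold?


Number of potential triangles: C(215, 3) = 1633355.
Each occurs with probability p³ ≈ (0.00126883)³ ≈ 2.04271089e-09.
By linearity: E[X] = C(215, 3)·p³ ≈ 1633355 · 2.04271089e-09 ≈ 0.003336.
Since α = 3/2 > 1, p = c/n^{3/2} = o(1/n) is below the triangle threshold p ~ 1/n. Asymptotically E[X] ~ (c³/6)·n^{3(1−α)} = (4³/6)·n^{-1.5} → 0, so by Markov's inequality G has no triangles w.h.p.

E[X] ≈ 0.003336; in regime p = Θ(1/n^{3/2}) E[X] tends to 0 (below the triangle threshold p ~ 1/n).


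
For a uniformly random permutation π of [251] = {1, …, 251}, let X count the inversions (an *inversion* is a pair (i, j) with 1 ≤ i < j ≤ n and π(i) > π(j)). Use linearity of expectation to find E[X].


Write X = Σ X_I over the C(251, 2) = 31375 pairs i < j, with X_I the indicator of one inversion.
There are 31375 indicators.
For each fixed pair i < j, the values π(i) and π(j) are two distinct elements of {1, …, 251} in uniformly random order; by symmetry P[π(i) > π(j)] = 1/2.
By linearity: E[X] = 31375 · (1/2) = C(251, 2) · (1/2) = 31375/2 = 31375/2 ≈ 15687.5000.

E[X] = 31375/2 = 15687.5000.


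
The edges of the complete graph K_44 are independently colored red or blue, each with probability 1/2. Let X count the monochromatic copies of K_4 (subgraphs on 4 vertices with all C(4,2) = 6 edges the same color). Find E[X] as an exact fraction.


Let X = Σ_S X_S over the C(44, 4) = 135751 subsets S of size 4, where X_S = 1 if the K_4 on S is monochromatic.
For a fixed S, the K_4 on S has C(4, 2) = 6 edges. P[all 6 edges red] = (1/2)^6, and likewise for blue, so P[monochromatic] = 2·(1/2)^6 = 2^{1 − 6} = 1/32.
Summing: E[X] = C(44, 4) · 2^{1 − 6} = 135751 · 1/32 = 135751/32.
Numerically: E[X] ≈ 4242.219.

E[X] = C(44,4)·2^(1−C(4,2)) = 135751/32 ≈ 4242.219.


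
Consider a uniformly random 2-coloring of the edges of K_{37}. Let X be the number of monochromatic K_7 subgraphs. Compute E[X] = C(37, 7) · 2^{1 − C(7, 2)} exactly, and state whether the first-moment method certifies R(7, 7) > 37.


E[X] = C(37, 7) · 2^{1 − 21} = 10295472 · 2^{−20} = 10295472/1048576.
As a reduced fraction: E[X] = 643467/65536 ≈ 9.8185.
Is E[X] < 1? NO.
Since E[X] ≥ 1, the first-moment bound is inconclusive at n = 37; it does NOT by itself certify R(7, 7) > 37.

E[X] = 643467/65536 ≈ 9.8185; E[X] ≥ 1; first-moment method inconclusive here.


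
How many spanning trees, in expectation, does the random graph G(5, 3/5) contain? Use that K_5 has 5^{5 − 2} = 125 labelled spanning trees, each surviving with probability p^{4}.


K_5 has 5^{5 − 2} = 125 labelled spanning trees.
For each such spanning tree H, let X_H = 1 if all 4 edges of H are present in G. Then P[X_H = 1] = p^{4} = (3/5)^{4} = 81/625.
By linearity of expectation: E[X] = Σ_H E[X_H] = 125 · p^{4} = 125 · 81/625 = 81/5.
Numerically: E[X] ≈ 16.2.

E[X] = 125 · (3/5)^{4} = 81/5 ≈ 16.2.


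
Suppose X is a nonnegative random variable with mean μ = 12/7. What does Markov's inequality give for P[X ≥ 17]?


μ = E[X] = 12/7, a = 17.
Markov: P[X ≥ 17] ≤ μ/a = (12/7)/17 = 12/119.
Numerically: ≈ 0.10084.
(Since a = 17 > μ = 1.71429, the bound 12/119 is < 1 and informative.)

P[X ≥ 17] ≤ 12/119 ≈ 0.10084.


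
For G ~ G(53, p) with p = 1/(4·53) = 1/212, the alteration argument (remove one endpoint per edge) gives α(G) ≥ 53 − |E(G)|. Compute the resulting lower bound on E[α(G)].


E[|E(G)|] = C(53, 2)·p = 1378 · (1/212) = 13/2.
E[α(G)] ≥ n − E[|E(G)|] = 53 − 13/2 = 93/2.
Numerically: ≈ 46.500.
(This is only a lower bound; the true E[α(G)] may be larger.)

E[α(G)] ≥ 93/2 ≈ 46.500.


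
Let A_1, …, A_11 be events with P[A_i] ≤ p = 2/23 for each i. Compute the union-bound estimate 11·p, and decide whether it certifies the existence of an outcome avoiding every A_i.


Union bound: P[∪_{i=1}^{11} A_i] ≤ Σ_i P[A_i] ≤ 11·p = 11·(2/23) = 22/23.
Numerically: 22/23 ≈ 0.956522.
Is 22/23 < 1? YES.
Since P[∪ A_i] ≤ 22/23 < 1, the complement has P[∩ A_i^c] ≥ 1 − 22/23 = 1/23 > 0, so some outcome avoids every A_i.

11·p = 22/23 ≈ 0.956522; existence CERTIFIED by the union bound.


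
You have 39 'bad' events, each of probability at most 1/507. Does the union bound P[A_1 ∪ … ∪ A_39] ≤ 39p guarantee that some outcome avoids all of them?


Union bound: P[∪_{i=1}^{39} A_i] ≤ Σ_i P[A_i] ≤ 39·p = 39·(1/507) = 1/13.
Numerically: 1/13 ≈ 0.077.
Is 1/13 < 1? YES.
Since P[∪ A_i] ≤ 1/13 < 1, the complement has P[∩ A_i^c] ≥ 1 − 1/13 = 12/13 > 0, so some outcome avoids every A_i.

39·p = 1/13 ≈ 0.077; existence CERTIFIED by the union bound.


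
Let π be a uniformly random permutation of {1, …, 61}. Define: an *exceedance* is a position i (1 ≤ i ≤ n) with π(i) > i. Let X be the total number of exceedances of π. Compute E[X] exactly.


Write X = Σ_{i=1}^{61} X_i, where X_i = 1_{π(i) > i}.
For each fixed i, π(i) is uniform over {1, …, 61} (marginal of a uniform permutation), so P[π(i) > i] = (n − i)/n. Summing: Σ_{i=1}^{61} (n − i)/n = (0 + 1 + … + 60)/61 = 61(61 − 1)/(2·61) = (61 − 1)/2.
Hence E[X] = Σ_{i=1}^{61} (61 − i)/61 = 30 ≈ 30.0000.

E[X] = 30 = 30.0000.


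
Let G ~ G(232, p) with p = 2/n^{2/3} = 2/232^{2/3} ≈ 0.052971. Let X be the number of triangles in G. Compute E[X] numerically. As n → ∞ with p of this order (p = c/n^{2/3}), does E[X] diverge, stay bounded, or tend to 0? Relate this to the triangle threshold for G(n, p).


Number of potential triangles: C(232, 3) = 2054360.
Each occurs with probability p³ ≈ (0.052971)³ ≈ 1.4863258e-04.
By linearity: E[X] = C(232, 3)·p³ ≈ 2054360 · 1.4863258e-04 ≈ 305.34483.
Since α = 2/3 < 1, p = c/n^{2/3} ≫ 1/n is above the triangle threshold p ~ 1/n. Asymptotically E[X] ~ (c³/6)·n^{3(1−α)} = (2³/6)·n^{1} → ∞; triangles are abundant w.h.p.

E[X] ≈ 305.34483; in regime p = Θ(1/n^{2/3}) E[X] diverges (above the triangle threshold p ~ 1/n).


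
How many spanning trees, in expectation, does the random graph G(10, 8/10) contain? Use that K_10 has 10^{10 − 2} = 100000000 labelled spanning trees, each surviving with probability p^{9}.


K_10 has 10^{10 − 2} = 100000000 labelled spanning trees.
For each such spanning tree H, let X_H = 1 if all 9 edges of H are present in G. Then P[X_H = 1] = p^{9} = (4/5)^{9} = 262144/1953125.
Summing the indicators: E[X] = Σ_H E[X_H] = 100000000 · p^{9} = 100000000 · 262144/1953125 = 67108864/5.
Numerically: E[X] ≈ 1.3422e+07.

E[X] = 100000000 · (4/5)^{9} = 67108864/5 ≈ 1.3422e+07.


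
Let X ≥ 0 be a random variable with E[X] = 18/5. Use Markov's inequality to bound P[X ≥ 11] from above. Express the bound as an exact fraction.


μ = E[X] = 18/5, a = 11.
Markov: P[X ≥ 11] ≤ μ/a = (18/5)/11 = 18/55.
Numerically: ≈ 0.327273.
(Since a = 11 > μ = 3.600000, the bound 18/55 is < 1 and informative.)

P[X ≥ 11] ≤ 18/55 ≈ 0.327273.


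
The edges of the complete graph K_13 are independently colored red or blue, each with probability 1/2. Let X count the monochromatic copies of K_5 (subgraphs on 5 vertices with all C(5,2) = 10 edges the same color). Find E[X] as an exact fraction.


Let X = Σ_S X_S over the C(13, 5) = 1287 subsets S of size 5, where X_S = 1 if the K_5 on S is monochromatic.
For a fixed S, the K_5 on S has C(5, 2) = 10 edges. P[all 10 edges red] = (1/2)^10, and likewise for blue, so P[monochromatic] = 2·(1/2)^10 = 2^{1 − 10} = 1/512.
By linearity: E[X] = C(13, 5) · 2^{1 − 10} = 1287 · 1/512 = 1287/512.
Numerically: E[X] ≈ 2.5137.

E[X] = C(13,5)·2^(1−C(5,2)) = 1287/512 ≈ 2.5137.


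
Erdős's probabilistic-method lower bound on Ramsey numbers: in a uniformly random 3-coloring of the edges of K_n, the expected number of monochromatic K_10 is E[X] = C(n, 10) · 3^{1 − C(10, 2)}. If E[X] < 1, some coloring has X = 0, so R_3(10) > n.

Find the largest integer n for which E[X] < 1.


We need C(n, 10) · 3^{1 − 45} < 1, i.e. C(n, 10) < 3^{45 − 1} = 984770902183611232881.
Check values of n near the boundary:
  n = 569: C(569, 10) = 905357721286137524328; 905357721286137524328 < 984770902183611232881? YES
  n = 570: C(570, 10) = 921524823451961408691; 921524823451961408691 < 984770902183611232881? YES
  n = 571: C(571, 10) = 937951290893172842001; 937951290893172842001 < 984770902183611232881? YES
  n = 572: C(572, 10) = 954640815642161682606; 954640815642161682606 < 984770902183611232881? YES
  n = 573: C(573, 10) = 971597135635805762226; 971597135635805762226 < 984770902183611232881? YES
  n = 574: C(574, 10) = 988824035203816502691; 988824035203816502691 < 984770902183611232881? NO
The largest n with C(n, 10) < 984770902183611232881 is n = 573 (where E[X] = 35985079097622435638/36472996377170786403 ≈ 0.987). Hence R_3(10) > 573, i.e. R_3(10) ≥ 574.

Largest n = 573; hence R_3(10) > 573.


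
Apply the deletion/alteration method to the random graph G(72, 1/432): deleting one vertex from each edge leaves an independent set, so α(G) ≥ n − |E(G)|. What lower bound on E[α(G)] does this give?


E[|E(G)|] = C(72, 2)·p = 2556 · (1/432) = 71/12.
E[α(G)] ≥ n − E[|E(G)|] = 72 − 71/12 = 793/12.
Numerically: ≈ 66.0833.
(This is only a lower bound; the true E[α(G)] may be larger.)

E[α(G)] ≥ 793/12 ≈ 66.0833.


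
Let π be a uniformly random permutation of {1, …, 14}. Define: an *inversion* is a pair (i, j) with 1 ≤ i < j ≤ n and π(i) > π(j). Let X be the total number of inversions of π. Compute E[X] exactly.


Write X = Σ X_I over the C(14, 2) = 91 pairs i < j, with X_I the indicator of one inversion.
There are 91 indicators.
For each fixed pair i < j, the values π(i) and π(j) are two distinct elements of {1, …, 14} in uniformly random order; by symmetry P[π(i) > π(j)] = 1/2.
By linearity: E[X] = 91 · (1/2) = C(14, 2) · (1/2) = 91/2 = 91/2 ≈ 45.5000.

E[X] = 91/2 = 45.5000.


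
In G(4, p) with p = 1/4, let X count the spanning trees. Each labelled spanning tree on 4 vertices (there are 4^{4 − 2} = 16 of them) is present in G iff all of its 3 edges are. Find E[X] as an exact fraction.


K_4 has 4^{4 − 2} = 16 labelled spanning trees.
For each such spanning tree H, let X_H = 1 if all 3 edges of H are present in G. Then P[X_H = 1] = p^{3} = (1/4)^{3} = 1/64.
By linearity of expectation: E[X] = Σ_H E[X_H] = 16 · p^{3} = 16 · 1/64 = 1/4.
Numerically: E[X] ≈ 0.25.

E[X] = 16 · (1/4)^{3} = 1/4 ≈ 0.25.


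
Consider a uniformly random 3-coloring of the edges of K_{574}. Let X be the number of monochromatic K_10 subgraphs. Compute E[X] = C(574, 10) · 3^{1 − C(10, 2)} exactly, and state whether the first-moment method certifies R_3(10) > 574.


E[X] = C(574, 10) · 3^{1 − 45} = 988824035203816502691 · 3^{−44} = 988824035203816502691/984770902183611232881.
As a reduced fraction: E[X] = 109869337244868500299/109418989131512359209 ≈ 1.0041.
Is E[X] < 1? NO.
Since E[X] ≥ 1, the first-moment bound is inconclusive at n = 574; it does NOT by itself certify R_3(10) > 574.

E[X] = 109869337244868500299/109418989131512359209 ≈ 1.0041; E[X] ≥ 1; first-moment method inconclusive here.


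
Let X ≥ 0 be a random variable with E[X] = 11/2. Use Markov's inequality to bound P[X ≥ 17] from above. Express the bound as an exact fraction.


μ = E[X] = 11/2, a = 17.
Markov: P[X ≥ 17] ≤ μ/a = (11/2)/17 = 11/34.
Numerically: ≈ 0.3235.
(Since a = 17 > μ = 5.5000, the bound 11/34 is < 1 and informative.)

P[X ≥ 17] ≤ 11/34 ≈ 0.3235.


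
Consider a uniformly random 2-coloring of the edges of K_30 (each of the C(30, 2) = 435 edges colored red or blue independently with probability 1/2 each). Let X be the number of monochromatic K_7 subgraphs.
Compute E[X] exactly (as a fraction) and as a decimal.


Let X = Σ_S X_S over the C(30, 7) = 2035800 subsets S of size 7, where X_S = 1 if the K_7 on S is monochromatic.
For a fixed S, the K_7 on S has C(7, 2) = 21 edges. P[all 21 edges red] = (1/2)^21, and likewise for blue, so P[monochromatic] = 2·(1/2)^21 = 2^{1 − 21} = 1/1048576.
By linearity of expectation: E[X] = C(30, 7) · 2^{1 − 21} = 2035800 · 1/1048576 = 254475/131072.
Numerically: E[X] ≈ 1.941.

E[X] = C(30,7)·2^(1−C(7,2)) = 254475/131072 ≈ 1.941.


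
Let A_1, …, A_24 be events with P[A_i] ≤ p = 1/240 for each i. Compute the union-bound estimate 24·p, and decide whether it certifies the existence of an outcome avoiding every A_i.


Union bound: P[∪_{i=1}^{24} A_i] ≤ Σ_i P[A_i] ≤ 24·p = 24·(1/240) = 1/10.
Numerically: 1/10 ≈ 0.100.
Is 1/10 < 1? YES.
Since P[∪ A_i] ≤ 1/10 < 1, the complement has P[∩ A_i^c] ≥ 1 − 1/10 = 9/10 > 0, so some outcome avoids every A_i.

24·p = 1/10 ≈ 0.100; existence CERTIFIED by the union bound.


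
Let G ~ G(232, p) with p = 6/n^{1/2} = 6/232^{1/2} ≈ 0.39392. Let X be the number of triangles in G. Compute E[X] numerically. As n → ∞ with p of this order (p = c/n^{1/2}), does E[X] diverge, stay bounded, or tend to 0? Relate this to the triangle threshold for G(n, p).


Number of potential triangles: C(232, 3) = 2054360.
Each occurs with probability p³ ≈ (0.39392)³ ≈ 6.1125408e-02.
By linearity: E[X] = C(232, 3)·p³ ≈ 2054360 · 6.1125408e-02 ≈ 125573.59400.
Since α = 1/2 < 1, p = c/n^{1/2} ≫ 1/n is above the triangle threshold p ~ 1/n. Asymptotically E[X] ~ (c³/6)·n^{3(1−α)} = (6³/6)·n^{1.5} → ∞; triangles are abundant w.h.p.

E[X] ≈ 125573.59400; in regime p = Θ(1/n^{1/2}) E[X] diverges (above the triangle threshold p ~ 1/n).


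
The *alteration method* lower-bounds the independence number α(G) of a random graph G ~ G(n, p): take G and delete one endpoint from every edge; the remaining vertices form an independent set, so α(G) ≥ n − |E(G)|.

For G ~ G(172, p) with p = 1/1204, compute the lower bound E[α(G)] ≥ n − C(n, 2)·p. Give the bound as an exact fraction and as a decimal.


E[|E(G)|] = C(172, 2)·p = 14706 · (1/1204) = 171/14.
E[α(G)] ≥ n − E[|E(G)|] = 172 − 171/14 = 2237/14.
Numerically: ≈ 159.786.
(This is only a lower bound; the true E[α(G)] may be larger.)

E[α(G)] ≥ 2237/14 ≈ 159.786.
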